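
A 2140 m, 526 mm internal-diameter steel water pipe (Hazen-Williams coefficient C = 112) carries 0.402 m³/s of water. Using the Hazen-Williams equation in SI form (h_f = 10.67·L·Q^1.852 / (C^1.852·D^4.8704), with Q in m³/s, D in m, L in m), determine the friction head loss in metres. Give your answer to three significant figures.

h_f = 10.67·2140·0.402^1.852 / (112^1.852·0.526^4.8704) = 15.47 m

h_f ≈ 15.5 m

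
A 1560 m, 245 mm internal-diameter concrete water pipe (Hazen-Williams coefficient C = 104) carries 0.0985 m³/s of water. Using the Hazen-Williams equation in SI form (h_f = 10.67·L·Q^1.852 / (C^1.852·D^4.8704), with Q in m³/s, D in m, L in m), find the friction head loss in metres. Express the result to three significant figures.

h_f ≈ 39.5 m

h_f = 10.67·1560·0.0985^1.852 / (104^1.852·0.245^4.8704) = 39.50 m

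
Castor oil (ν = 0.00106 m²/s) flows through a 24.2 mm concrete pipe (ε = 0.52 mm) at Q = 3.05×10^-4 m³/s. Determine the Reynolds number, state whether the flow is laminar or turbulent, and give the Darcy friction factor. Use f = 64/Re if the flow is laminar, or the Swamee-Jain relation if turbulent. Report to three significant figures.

V = 4Q/(πD²) = 0.6631 m/s
Re = VD/ν = 0.6631·0.0242/0.00106 = 15.1
Re < 2300 → laminar → f = 64/Re = 4.228

Re ≈ 15.1; laminar; f = 64/Re ≈ 4.23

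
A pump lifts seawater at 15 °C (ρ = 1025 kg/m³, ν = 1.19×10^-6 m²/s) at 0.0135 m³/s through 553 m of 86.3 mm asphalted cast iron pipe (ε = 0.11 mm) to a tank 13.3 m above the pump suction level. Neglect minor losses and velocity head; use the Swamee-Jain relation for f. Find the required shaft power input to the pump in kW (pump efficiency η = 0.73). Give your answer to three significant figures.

V = 4Q/(πD²) = 2.308 m/s; Re = 1.67×10^5; ε/D = 0.00127; f = 0.02243
h_f = f(L/D)V²/2g = 39.02 m
Total head H = z + h_f = 13.3 + 39.02 = 52.32 m
P_hyd = ρgQH = 1025·9.81·0.0135·52.32 = 7.102 kW
P_shaft = P_hyd/η = 7.102/0.73 = 9.729 kW

P_shaft ≈ 9.73 kW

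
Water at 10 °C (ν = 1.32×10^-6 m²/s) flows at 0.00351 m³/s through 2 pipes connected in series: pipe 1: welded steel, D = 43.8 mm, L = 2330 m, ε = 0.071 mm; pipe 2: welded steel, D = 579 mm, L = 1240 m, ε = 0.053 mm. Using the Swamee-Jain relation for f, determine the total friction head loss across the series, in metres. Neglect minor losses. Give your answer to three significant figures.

Pipe 1: V = 2.330 m/s, Re = 7.73×10^4, ε/D = 0.00162, f = 0.02479, h_1 = f(L/D)V²/2g = 364.7 m
Pipe 2: V = 0.01333 m/s, Re = 5850, ε/D = 9.15×10^-5, f = 0.03623, h_2 = f(L/D)V²/2g = 7.028×10^-4 m
Series → Q common, losses add: H = Σh = 364.7 m

H ≈ 365 m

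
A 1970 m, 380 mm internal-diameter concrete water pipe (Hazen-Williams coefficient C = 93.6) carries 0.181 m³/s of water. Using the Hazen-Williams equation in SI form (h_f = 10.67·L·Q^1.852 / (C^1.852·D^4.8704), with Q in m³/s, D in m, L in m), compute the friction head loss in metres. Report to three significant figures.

h_f ≈ 22.1 m

h_f = 10.67·1970·0.181^1.852 / (93.6^1.852·0.380^4.8704) = 22.06 m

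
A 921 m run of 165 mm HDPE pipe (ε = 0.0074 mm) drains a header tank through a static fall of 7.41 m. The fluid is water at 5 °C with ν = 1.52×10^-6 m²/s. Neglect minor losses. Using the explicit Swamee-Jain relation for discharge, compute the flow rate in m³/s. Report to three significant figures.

Q ≈ 0.0263 m³/s

Swamee-Jain (Type II): Q = -0.965·√(gD⁵h_f/L)·ln[ε/(3.7D) + √(3.17ν²L/(gD³h_f))]
√(gD⁵h_f/L) = √(9.81·0.165⁵·7.41/921) = 0.003107
ε/(3.7D) = 1.21×10^-5; √(3.17ν²L/(gD³h_f)) = 1.44×10^-4
Q = -0.965·0.003107·ln(1.558×10^-4) = 0.02628 m³/s
Check: V = 1.23 m/s, Re = 1.33×10^5, f = 0.01715, h_f = 7.37 m ≈ 7.41 m ✓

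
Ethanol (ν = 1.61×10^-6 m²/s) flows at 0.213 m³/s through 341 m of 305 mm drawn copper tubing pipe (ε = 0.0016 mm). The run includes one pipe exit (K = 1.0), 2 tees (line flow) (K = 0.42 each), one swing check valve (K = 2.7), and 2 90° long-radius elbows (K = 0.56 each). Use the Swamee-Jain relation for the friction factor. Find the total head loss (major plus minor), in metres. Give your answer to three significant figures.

V = 4Q/(πD²) = 2.915 m/s; V²/2g = 0.4332 m
Re = 5.52×10^5, ε/D = 5.25×10^-6 → f = 0.01295 (Swamee-Jain)
Major: h_f = f(L/D)·V²/2g = 0.01295·1118·0.4332 = 6.273 m
Minor: ΣK = 5.66; h_m = ΣK·V²/2g = 2.452 m
Total H_L = 6.273 + 2.452 = 8.724 m

H_L ≈ 8.72 m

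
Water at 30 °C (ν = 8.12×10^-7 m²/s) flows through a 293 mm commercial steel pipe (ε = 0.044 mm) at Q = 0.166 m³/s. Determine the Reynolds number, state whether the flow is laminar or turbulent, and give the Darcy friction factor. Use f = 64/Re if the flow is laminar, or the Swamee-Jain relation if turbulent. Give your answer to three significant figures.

V = 4Q/(πD²) = 2.462 m/s
Re = VD/ν = 2.462·0.293/8.12×10^-7 = 8.88×10^5
Re > 4000 → turbulent; ε/D = 1.50×10^-4
Swamee-Jain: f = 0.01431

Re ≈ 8.88×10^5; turbulent; f ≈ 0.0143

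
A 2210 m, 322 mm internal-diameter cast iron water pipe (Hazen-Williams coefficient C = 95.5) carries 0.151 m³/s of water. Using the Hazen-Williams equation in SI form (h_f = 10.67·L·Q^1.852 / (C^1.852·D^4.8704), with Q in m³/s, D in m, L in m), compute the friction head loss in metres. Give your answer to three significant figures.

h_f = 10.67·2210·0.151^1.852 / (95.5^1.852·0.322^4.8704) = 38.19 m

h_f ≈ 38.2 m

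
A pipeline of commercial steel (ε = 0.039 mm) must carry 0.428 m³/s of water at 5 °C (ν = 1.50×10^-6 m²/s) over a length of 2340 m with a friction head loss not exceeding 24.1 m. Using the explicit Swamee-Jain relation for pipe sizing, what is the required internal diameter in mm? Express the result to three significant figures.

Swamee-Jain (Type III): D = 0.66·[ε^1.25·(LQ²/(gh_f))^4.75 + ν·Q^9.4·(L/(gh_f))^5.2]^0.04
LQ²/(gh_f) = 1.813; L/(gh_f) = 9.898
Term 1 = ε^1.25·(…)^4.75 = 5.20×10^-5; Term 2 = ν·Q^9.4·(…)^5.2 = 7.73×10^-5
D = 0.66·(5.20×10^-5 + 7.73×10^-5)^0.04 = 0.4613 m = 461 mm
Check: V = 2.56 m/s, Re = 7.87×10^5, f = 0.01358, h_f = 23.0 m ≈ 24.1 m ✓

D ≈ 461 mm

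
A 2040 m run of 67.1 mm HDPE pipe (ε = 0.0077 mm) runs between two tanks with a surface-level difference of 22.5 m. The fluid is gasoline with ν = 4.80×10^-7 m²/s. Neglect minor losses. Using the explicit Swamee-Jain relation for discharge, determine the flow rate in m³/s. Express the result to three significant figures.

Swamee-Jain (Type II): Q = -0.965·√(gD⁵h_f/L)·ln[ε/(3.7D) + √(3.17ν²L/(gD³h_f))]
√(gD⁵h_f/L) = √(9.81·0.0671⁵·22.5/2040) = 3.836×10^-4
ε/(3.7D) = 3.10×10^-5; √(3.17ν²L/(gD³h_f)) = 1.49×10^-4
Q = -0.965·3.836×10^-4·ln(1.805×10^-4) = 0.003191 m³/s
Check: V = 0.902 m/s, Re = 1.26×10^5, f = 0.01779, h_f = 22.4 m ≈ 22.5 m ✓

Q ≈ 0.00319 m³/s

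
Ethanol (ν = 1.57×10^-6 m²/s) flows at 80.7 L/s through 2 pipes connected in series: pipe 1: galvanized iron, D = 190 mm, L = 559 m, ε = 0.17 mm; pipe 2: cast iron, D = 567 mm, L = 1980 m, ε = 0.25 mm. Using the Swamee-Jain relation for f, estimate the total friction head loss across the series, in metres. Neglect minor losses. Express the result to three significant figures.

Pipe 1: V = 2.846 m/s, Re = 3.44×10^5, ε/D = 8.95×10^-4, f = 0.02017, h_1 = f(L/D)V²/2g = 24.50 m
Pipe 2: V = 0.3196 m/s, Re = 1.15×10^5, ε/D = 4.41×10^-4, f = 0.01978, h_2 = f(L/D)V²/2g = 0.3597 m
Series → Q common, losses add: H = Σh = 24.86 m

H ≈ 24.9 m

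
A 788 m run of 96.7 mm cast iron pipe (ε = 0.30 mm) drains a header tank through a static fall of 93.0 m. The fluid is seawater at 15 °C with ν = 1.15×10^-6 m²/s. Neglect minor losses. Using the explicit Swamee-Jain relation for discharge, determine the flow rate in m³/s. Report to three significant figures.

Swamee-Jain (Type II): Q = -0.965·√(gD⁵h_f/L)·ln[ε/(3.7D) + √(3.17ν²L/(gD³h_f))]
√(gD⁵h_f/L) = √(9.81·0.0967⁵·93.0/788) = 0.003129
ε/(3.7D) = 8.38×10^-4; √(3.17ν²L/(gD³h_f)) = 6.33×10^-5
Q = -0.965·0.003129·ln(9.018×10^-4) = 0.02117 m³/s
Check: V = 2.88 m/s, Re = 2.42×10^5, f = 0.02712, h_f = 93.6 m ≈ 93.0 m ✓

Q ≈ 0.0212 m³/s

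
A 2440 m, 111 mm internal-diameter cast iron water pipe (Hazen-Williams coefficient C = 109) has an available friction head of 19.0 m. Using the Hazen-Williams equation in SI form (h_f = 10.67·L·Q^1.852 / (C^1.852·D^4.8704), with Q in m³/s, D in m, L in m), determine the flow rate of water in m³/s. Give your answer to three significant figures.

Rearranging: Q = [h_f·C^1.852·D^4.8704 / (10.67·L)]^(1/1.852)
Q = [19.0·109^1.852·0.111^4.8704 / (10.67·2440)]^0.540 = 0.006809 m³/s

Q ≈ 0.00681 m³/s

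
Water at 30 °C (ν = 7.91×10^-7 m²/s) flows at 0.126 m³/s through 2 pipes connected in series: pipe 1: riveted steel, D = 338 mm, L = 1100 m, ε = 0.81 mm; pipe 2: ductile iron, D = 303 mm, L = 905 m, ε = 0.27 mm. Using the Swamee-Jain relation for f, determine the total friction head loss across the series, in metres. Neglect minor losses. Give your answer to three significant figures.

Pipe 1: V = 1.404 m/s, Re = 6.00×10^5, ε/D = 0.00240, f = 0.02496, h_1 = f(L/D)V²/2g = 8.163 m
Pipe 2: V = 1.747 m/s, Re = 6.69×10^5, ε/D = 8.91×10^-4, f = 0.01969, h_2 = f(L/D)V²/2g = 9.155 m
Series → Q common, losses add: H = Σh = 17.32 m

H ≈ 17.3 m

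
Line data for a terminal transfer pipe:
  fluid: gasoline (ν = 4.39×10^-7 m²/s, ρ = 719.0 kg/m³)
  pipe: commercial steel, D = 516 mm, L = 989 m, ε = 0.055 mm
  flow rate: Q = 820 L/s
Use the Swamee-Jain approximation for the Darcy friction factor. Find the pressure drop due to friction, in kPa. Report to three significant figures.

Δp ≈ 133 kPa

V = 4Q/(πD²) = 4·0.820/(π·0.516²) = 3.921 m/s
Re = VD/ν = 3.921·0.516/4.39×10^-7 = 4.61×10^6 → turbulent
ε/D = 0.055/516 = 1.07×10^-4
Swamee-Jain: f = 0.01256
h_f = f(L/D)V²/(2g) = 0.01256·(989/0.516)·3.921²/(2·9.81) = 18.87 m
Δp = ρg·h_f = 719.0·9.81·18.87 = 133.1 kPa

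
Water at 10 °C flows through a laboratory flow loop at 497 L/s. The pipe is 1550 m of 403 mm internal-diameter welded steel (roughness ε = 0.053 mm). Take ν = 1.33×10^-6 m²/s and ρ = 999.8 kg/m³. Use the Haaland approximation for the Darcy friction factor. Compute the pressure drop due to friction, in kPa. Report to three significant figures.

Δp ≈ 398 kPa

V = 4Q/(πD²) = 4·0.497/(π·0.403²) = 3.896 m/s
Re = VD/ν = 3.896·0.403/1.33×10^-6 = 1.18×10^6 → turbulent
ε/D = 0.053/403 = 1.32×10^-4
Haaland: f = 0.01362
h_f = f(L/D)V²/(2g) = 0.01362·(1550/0.403)·3.896²/(2·9.81) = 40.53 m
Δp = ρg·h_f = 999.8·9.81·40.53 = 397.5 kPa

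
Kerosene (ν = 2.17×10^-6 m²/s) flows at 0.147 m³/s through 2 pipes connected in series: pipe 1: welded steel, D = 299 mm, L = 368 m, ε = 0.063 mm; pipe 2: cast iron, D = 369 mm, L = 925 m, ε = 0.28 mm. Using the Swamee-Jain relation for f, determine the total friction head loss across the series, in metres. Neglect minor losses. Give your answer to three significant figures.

Pipe 1: V = 2.094 m/s, Re = 2.88×10^5, ε/D = 2.11×10^-4, f = 0.01647, h_1 = f(L/D)V²/2g = 4.527 m
Pipe 2: V = 1.375 m/s, Re = 2.34×10^5, ε/D = 7.59×10^-4, f = 0.01997, h_2 = f(L/D)V²/2g = 4.821 m
Series → Q common, losses add: H = Σh = 9.348 m

H ≈ 9.35 m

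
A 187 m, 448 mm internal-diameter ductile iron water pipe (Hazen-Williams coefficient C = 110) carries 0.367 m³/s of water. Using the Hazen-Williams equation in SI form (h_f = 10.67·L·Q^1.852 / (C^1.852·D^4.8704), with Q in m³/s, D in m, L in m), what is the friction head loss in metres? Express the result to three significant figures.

h_f = 10.67·187·0.367^1.852 / (110^1.852·0.448^4.8704) = 2.579 m

h_f ≈ 2.58 m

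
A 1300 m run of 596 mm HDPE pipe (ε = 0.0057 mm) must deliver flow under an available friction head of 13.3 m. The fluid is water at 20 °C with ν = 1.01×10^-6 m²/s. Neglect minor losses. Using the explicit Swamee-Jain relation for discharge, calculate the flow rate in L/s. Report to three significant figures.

Q ≈ 932 L/s

Swamee-Jain (Type II): Q = -0.965·√(gD⁵h_f/L)·ln[ε/(3.7D) + √(3.17ν²L/(gD³h_f))]
√(gD⁵h_f/L) = √(9.81·0.596⁵·13.3/1300) = 0.08688
ε/(3.7D) = 2.58×10^-6; √(3.17ν²L/(gD³h_f)) = 1.23×10^-5
Q = -0.965·0.08688·ln(1.492×10^-5) = 0.9316 m³/s
Check: V = 3.34 m/s, Re = 1.97×10^6, f = 0.01074, h_f = 13.3 m ≈ 13.3 m ✓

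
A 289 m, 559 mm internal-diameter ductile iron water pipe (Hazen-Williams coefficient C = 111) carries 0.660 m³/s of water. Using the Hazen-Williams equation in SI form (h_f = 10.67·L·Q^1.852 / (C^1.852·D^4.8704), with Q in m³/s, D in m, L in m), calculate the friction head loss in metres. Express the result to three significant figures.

h_f = 10.67·289·0.660^1.852 / (111^1.852·0.559^4.8704) = 3.955 m

h_f ≈ 3.95 m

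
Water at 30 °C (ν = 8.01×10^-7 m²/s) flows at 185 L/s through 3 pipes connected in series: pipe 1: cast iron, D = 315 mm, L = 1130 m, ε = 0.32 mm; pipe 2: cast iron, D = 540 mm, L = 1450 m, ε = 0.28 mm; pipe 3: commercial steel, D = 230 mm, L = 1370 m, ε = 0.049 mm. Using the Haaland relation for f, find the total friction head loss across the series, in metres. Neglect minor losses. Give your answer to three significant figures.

H ≈ 110 m

Pipe 1: V = 2.374 m/s, Re = 9.34×10^5, ε/D = 0.00102, f = 0.02003, h_1 = f(L/D)V²/2g = 20.64 m
Pipe 2: V = 0.8078 m/s, Re = 5.45×10^5, ε/D = 5.19×10^-4, f = 0.01763, h_2 = f(L/D)V²/2g = 1.575 m
Pipe 3: V = 4.453 m/s, Re = 1.28×10^6, ε/D = 2.13×10^-4, f = 0.01458, h_3 = f(L/D)V²/2g = 87.77 m
Series → Q common, losses add: H = Σh = 110.0 m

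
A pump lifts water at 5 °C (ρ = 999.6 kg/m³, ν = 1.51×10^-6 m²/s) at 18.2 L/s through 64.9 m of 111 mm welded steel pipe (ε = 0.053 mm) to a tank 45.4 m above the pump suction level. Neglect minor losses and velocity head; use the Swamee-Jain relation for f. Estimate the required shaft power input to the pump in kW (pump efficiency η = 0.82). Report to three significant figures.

V = 4Q/(πD²) = 1.881 m/s; Re = 1.38×10^5; ε/D = 4.77×10^-4; f = 0.01954
h_f = f(L/D)V²/2g = 2.059 m
Total head H = z + h_f = 45.4 + 2.059 = 47.46 m
P_hyd = ρgQH = 999.6·9.81·0.0182·47.46 = 8.470 kW
P_shaft = P_hyd/η = 8.470/0.82 = 10.33 kW

P_shaft ≈ 10.3 kW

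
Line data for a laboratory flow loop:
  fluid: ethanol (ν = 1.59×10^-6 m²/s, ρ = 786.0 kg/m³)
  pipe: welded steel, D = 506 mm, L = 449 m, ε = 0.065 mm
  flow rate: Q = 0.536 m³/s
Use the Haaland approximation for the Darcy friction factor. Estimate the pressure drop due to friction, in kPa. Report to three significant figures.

Δp ≈ 34.4 kPa

V = 4Q/(πD²) = 4·0.536/(π·0.506²) = 2.665 m/s
Re = VD/ν = 2.665·0.506/1.59×10^-6 = 8.48×10^5 → turbulent
ε/D = 0.065/506 = 1.28×10^-4
Haaland: f = 0.01389
h_f = f(L/D)V²/(2g) = 0.01389·(449/0.506)·2.665²/(2·9.81) = 4.464 m
Δp = ρg·h_f = 786.0·9.81·4.464 = 34.42 kPa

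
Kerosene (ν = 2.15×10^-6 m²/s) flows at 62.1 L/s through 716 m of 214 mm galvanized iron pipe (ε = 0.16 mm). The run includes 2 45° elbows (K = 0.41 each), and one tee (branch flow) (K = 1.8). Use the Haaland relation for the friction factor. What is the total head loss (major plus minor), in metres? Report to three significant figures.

V = 4Q/(πD²) = 1.727 m/s; V²/2g = 0.1519 m
Re = 1.72×10^5, ε/D = 7.48×10^-4 → f = 0.02006 (Haaland)
Major: h_f = f(L/D)·V²/2g = 0.02006·3346·0.1519 = 10.19 m
Minor: ΣK = 2.62; h_m = ΣK·V²/2g = 0.3981 m
Total H_L = 10.19 + 0.3981 = 10.59 m

H_L ≈ 10.6 m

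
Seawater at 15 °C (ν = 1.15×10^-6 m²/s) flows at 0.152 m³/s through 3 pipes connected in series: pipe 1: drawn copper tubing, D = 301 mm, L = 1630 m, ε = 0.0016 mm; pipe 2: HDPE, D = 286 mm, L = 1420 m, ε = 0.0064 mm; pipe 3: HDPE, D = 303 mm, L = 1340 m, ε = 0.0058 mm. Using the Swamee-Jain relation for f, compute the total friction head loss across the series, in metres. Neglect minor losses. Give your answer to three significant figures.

Pipe 1: V = 2.136 m/s, Re = 5.59×10^5, ε/D = 5.32×10^-6, f = 0.01293, h_1 = f(L/D)V²/2g = 16.28 m
Pipe 2: V = 2.366 m/s, Re = 5.88×10^5, ε/D = 2.24×10^-5, f = 0.01310, h_2 = f(L/D)V²/2g = 18.56 m
Pipe 3: V = 2.108 m/s, Re = 5.55×10^5, ε/D = 1.91×10^-5, f = 0.01317, h_3 = f(L/D)V²/2g = 13.19 m
Series → Q common, losses add: H = Σh = 48.03 m

H ≈ 48.0 m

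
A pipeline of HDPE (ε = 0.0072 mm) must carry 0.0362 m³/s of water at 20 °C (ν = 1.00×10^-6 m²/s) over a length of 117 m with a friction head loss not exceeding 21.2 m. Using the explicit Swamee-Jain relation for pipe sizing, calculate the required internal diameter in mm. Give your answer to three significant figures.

D ≈ 97.9 mm

Swamee-Jain (Type III): D = 0.66·[ε^1.25·(LQ²/(gh_f))^4.75 + ν·Q^9.4·(L/(gh_f))^5.2]^0.04
LQ²/(gh_f) = 7.372×10^-4; L/(gh_f) = 0.5626
Term 1 = ε^1.25·(…)^4.75 = 4.93×10^-22; Term 2 = ν·Q^9.4·(…)^5.2 = 1.42×10^-21
D = 0.66·(4.93×10^-22 + 1.42×10^-21)^0.04 = 0.09791 m = 97.9 mm
Check: V = 4.81 m/s, Re = 4.71×10^5, f = 0.01426, h_f = 20.1 m ≈ 21.2 m ✓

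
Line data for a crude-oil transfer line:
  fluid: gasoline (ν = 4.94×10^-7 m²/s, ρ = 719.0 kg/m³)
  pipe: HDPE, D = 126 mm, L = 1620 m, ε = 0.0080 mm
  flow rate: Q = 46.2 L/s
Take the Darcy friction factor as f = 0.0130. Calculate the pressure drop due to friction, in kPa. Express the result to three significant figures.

Δp ≈ 825 kPa

V = 4Q/(πD²) = 4·0.0462/(π·0.126²) = 3.705 m/s
h_f = f(L/D)V²/(2g) = 0.01300·(1620/0.126)·3.705²/(2·9.81) = 117.0 m
Δp = ρg·h_f = 719.0·9.81·117.0 = 824.9 kPa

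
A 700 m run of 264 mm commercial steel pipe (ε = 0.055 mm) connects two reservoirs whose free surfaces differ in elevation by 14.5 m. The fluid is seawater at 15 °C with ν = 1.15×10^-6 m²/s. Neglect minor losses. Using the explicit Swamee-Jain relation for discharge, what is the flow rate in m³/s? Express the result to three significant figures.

Swamee-Jain (Type II): Q = -0.965·√(gD⁵h_f/L)·ln[ε/(3.7D) + √(3.17ν²L/(gD³h_f))]
√(gD⁵h_f/L) = √(9.81·0.264⁵·14.5/700) = 0.01614
ε/(3.7D) = 5.63×10^-5; √(3.17ν²L/(gD³h_f)) = 3.35×10^-5
Q = -0.965·0.01614·ln(8.979×10^-5) = 0.1452 m³/s
Check: V = 2.65 m/s, Re = 6.09×10^5, f = 0.01535, h_f = 14.6 m ≈ 14.5 m ✓

Q ≈ 0.145 m³/s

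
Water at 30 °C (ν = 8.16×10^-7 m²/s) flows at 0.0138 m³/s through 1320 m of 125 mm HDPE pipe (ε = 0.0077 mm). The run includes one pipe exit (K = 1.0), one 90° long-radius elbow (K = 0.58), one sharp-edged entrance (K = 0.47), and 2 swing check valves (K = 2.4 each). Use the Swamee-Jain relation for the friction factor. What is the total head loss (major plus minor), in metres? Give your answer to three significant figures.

V = 4Q/(πD²) = 1.125 m/s; V²/2g = 0.06445 m
Re = 1.72×10^5, ε/D = 6.16×10^-5 → f = 0.01649 (Swamee-Jain)
Major: h_f = f(L/D)·V²/2g = 0.01649·10560·0.06445 = 11.23 m
Minor: ΣK = 6.85; h_m = ΣK·V²/2g = 0.4415 m
Total H_L = 11.23 + 0.4415 = 11.67 m

H_L ≈ 11.7 m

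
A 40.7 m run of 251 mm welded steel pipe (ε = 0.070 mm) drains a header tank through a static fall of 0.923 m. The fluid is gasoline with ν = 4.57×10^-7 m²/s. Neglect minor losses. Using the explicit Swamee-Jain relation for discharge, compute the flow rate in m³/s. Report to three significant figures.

Q ≈ 0.134 m³/s

Swamee-Jain (Type II): Q = -0.965·√(gD⁵h_f/L)·ln[ε/(3.7D) + √(3.17ν²L/(gD³h_f))]
√(gD⁵h_f/L) = √(9.81·0.251⁵·0.923/40.7) = 0.01489
ε/(3.7D) = 7.54×10^-5; √(3.17ν²L/(gD³h_f)) = 1.37×10^-5
Q = -0.965·0.01489·ln(8.909×10^-5) = 0.1340 m³/s
Check: V = 2.71 m/s, Re = 1.49×10^6, f = 0.01532, h_f = 0.928 m ≈ 0.923 m ✓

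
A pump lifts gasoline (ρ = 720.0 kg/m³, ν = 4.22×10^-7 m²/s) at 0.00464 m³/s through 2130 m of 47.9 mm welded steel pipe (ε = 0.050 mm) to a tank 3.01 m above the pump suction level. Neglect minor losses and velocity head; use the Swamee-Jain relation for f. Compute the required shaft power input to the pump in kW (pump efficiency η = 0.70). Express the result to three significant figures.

P_shaft ≈ 14.9 kW

V = 4Q/(πD²) = 2.575 m/s; Re = 2.92×10^5; ε/D = 0.00104; f = 0.02095
h_f = f(L/D)V²/2g = 314.8 m
Total head H = z + h_f = 3.01 + 314.8 = 317.8 m
P_hyd = ρgQH = 720.0·9.81·0.00464·317.8 = 10.42 kW
P_shaft = P_hyd/η = 10.42/0.70 = 14.88 kW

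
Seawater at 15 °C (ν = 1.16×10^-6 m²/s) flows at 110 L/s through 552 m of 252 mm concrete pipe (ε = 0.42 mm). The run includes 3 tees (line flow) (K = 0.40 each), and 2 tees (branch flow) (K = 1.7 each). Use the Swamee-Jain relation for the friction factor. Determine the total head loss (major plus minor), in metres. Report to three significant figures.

H_L ≈ 13.6 m

V = 4Q/(πD²) = 2.205 m/s; V²/2g = 0.2479 m
Re = 4.79×10^5, ε/D = 0.00167 → f = 0.02288 (Swamee-Jain)
Major: h_f = f(L/D)·V²/2g = 0.02288·2190·0.2479 = 12.42 m
Minor: ΣK = 4.60; h_m = ΣK·V²/2g = 1.140 m
Total H_L = 12.42 + 1.140 = 13.56 m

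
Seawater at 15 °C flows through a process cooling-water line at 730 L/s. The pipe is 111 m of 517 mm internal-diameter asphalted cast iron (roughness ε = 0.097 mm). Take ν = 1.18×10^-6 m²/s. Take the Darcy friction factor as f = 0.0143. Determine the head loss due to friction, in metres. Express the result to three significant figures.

h_f ≈ 1.89 m

V = 4Q/(πD²) = 4·0.730/(π·0.517²) = 3.477 m/s
h_f = f(L/D)V²/(2g) = 0.01430·(111/0.517)·3.477²/(2·9.81) = 1.892 m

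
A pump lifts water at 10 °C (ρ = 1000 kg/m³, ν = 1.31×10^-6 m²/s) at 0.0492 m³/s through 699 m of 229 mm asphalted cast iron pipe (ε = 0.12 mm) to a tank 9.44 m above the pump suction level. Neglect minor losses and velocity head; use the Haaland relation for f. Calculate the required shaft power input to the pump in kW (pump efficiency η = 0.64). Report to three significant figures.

V = 4Q/(πD²) = 1.195 m/s; Re = 2.09×10^5; ε/D = 5.24×10^-4; f = 0.01870
h_f = f(L/D)V²/2g = 4.150 m
Total head H = z + h_f = 9.44 + 4.150 = 13.59 m
P_hyd = ρgQH = 1000·9.81·0.0492·13.59 = 6.559 kW
P_shaft = P_hyd/η = 6.559/0.64 = 10.25 kW

P_shaft ≈ 10.2 kW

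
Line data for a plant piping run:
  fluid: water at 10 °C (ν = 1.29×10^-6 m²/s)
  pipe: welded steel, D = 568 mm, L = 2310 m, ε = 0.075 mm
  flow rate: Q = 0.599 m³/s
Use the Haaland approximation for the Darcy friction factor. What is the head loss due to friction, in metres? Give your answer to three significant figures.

h_f ≈ 15.9 m

V = 4Q/(πD²) = 4·0.599/(π·0.568²) = 2.364 m/s
Re = VD/ν = 2.364·0.568/1.29×10^-6 = 1.04×10^6 → turbulent
ε/D = 0.075/568 = 1.32×10^-4
Haaland: f = 0.01374
h_f = f(L/D)V²/(2g) = 0.01374·(2310/0.568)·2.364²/(2·9.81) = 15.91 m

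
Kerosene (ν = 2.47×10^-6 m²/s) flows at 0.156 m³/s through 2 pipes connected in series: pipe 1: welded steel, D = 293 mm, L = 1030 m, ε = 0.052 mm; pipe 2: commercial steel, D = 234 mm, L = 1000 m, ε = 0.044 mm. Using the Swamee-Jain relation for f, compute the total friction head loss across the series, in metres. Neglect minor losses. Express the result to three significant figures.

Pipe 1: V = 2.314 m/s, Re = 2.74×10^5, ε/D = 1.77×10^-4, f = 0.01630, h_1 = f(L/D)V²/2g = 15.63 m
Pipe 2: V = 3.627 m/s, Re = 3.44×10^5, ε/D = 1.88×10^-4, f = 0.01597, h_2 = f(L/D)V²/2g = 45.78 m
Series → Q common, losses add: H = Σh = 61.41 m

H ≈ 61.4 m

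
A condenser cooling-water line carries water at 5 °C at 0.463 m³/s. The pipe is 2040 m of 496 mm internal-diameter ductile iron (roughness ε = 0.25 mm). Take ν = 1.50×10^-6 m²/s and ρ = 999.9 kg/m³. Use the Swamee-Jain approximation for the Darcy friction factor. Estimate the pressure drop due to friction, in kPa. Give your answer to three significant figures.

Δp ≈ 206 kPa

V = 4Q/(πD²) = 4·0.463/(π·0.496²) = 2.396 m/s
Re = VD/ν = 2.396·0.496/1.50×10^-6 = 7.92×10^5 → turbulent
ε/D = 0.25/496 = 5.04×10^-4
Swamee-Jain: f = 0.01746
h_f = f(L/D)V²/(2g) = 0.01746·(2040/0.496)·2.396²/(2·9.81) = 21.01 m
Δp = ρg·h_f = 999.9·9.81·21.01 = 206.1 kPa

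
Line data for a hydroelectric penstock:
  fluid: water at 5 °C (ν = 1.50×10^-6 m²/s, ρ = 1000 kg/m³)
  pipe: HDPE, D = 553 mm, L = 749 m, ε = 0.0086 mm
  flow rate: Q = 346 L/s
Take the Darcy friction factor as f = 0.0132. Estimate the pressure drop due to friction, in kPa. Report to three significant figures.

V = 4Q/(πD²) = 4·0.346/(π·0.553²) = 1.441 m/s
h_f = f(L/D)V²/(2g) = 0.01320·(749/0.553)·1.441²/(2·9.81) = 1.891 m
Δp = ρg·h_f = 1000·9.81·1.891 = 18.55 kPa

Δp ≈ 18.6 kPa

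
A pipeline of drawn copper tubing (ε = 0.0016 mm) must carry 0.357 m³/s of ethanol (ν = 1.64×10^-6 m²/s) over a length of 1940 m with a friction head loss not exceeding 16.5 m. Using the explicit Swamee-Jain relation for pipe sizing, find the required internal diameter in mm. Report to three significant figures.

D ≈ 441 mm

Swamee-Jain (Type III): D = 0.66·[ε^1.25·(LQ²/(gh_f))^4.75 + ν·Q^9.4·(L/(gh_f))^5.2]^0.04
LQ²/(gh_f) = 1.528; L/(gh_f) = 11.99
Term 1 = ε^1.25·(…)^4.75 = 4.26×10^-7; Term 2 = ν·Q^9.4·(…)^5.2 = 4.16×10^-5
D = 0.66·(4.26×10^-7 + 4.16×10^-5)^0.04 = 0.4410 m = 441 mm
Check: V = 2.34 m/s, Re = 6.28×10^5, f = 0.01264, h_f = 15.5 m ≈ 16.5 m ✓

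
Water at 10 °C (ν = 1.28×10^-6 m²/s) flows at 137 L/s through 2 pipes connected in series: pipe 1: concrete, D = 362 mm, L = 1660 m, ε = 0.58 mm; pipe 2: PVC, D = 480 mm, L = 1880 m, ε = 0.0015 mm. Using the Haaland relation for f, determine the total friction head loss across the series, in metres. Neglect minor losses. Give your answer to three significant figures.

H ≈ 11.0 m

Pipe 1: V = 1.331 m/s, Re = 3.76×10^5, ε/D = 0.00160, f = 0.02264, h_1 = f(L/D)V²/2g = 9.375 m
Pipe 2: V = 0.7571 m/s, Re = 2.84×10^5, ε/D = 3.13×10^-6, f = 0.01452, h_2 = f(L/D)V²/2g = 1.661 m
Series → Q common, losses add: H = Σh = 11.04 m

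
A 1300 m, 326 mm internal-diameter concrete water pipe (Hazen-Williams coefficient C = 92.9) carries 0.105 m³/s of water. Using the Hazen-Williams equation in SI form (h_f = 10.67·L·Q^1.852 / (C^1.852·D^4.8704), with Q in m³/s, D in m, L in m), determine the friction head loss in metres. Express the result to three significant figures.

h_f = 10.67·1300·0.105^1.852 / (92.9^1.852·0.326^4.8704) = 11.36 m

h_f ≈ 11.4 m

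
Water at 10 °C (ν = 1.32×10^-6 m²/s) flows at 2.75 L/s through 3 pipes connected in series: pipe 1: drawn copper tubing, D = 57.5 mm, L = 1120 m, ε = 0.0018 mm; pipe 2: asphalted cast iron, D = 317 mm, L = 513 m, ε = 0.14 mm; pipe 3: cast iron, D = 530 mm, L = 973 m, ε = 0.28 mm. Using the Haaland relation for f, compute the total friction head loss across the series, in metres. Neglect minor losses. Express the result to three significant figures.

H ≈ 23.6 m

Pipe 1: V = 1.059 m/s, Re = 4.61×10^4, ε/D = 3.13×10^-5, f = 0.02117, h_1 = f(L/D)V²/2g = 23.57 m
Pipe 2: V = 0.03484 m/s, Re = 8370, ε/D = 4.42×10^-4, f = 0.03294, h_2 = f(L/D)V²/2g = 0.003298 m
Pipe 3: V = 0.01246 m/s, Re = 5000, ε/D = 5.28×10^-4, f = 0.03816, h_3 = f(L/D)V²/2g = 5.548×10^-4 m
Series → Q common, losses add: H = Σh = 23.57 m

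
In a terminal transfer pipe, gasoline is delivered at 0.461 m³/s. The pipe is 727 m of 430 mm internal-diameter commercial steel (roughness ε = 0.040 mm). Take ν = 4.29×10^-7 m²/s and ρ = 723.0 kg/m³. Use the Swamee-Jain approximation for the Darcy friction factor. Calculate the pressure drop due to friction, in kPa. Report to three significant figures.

V = 4Q/(πD²) = 4·0.461/(π·0.430²) = 3.174 m/s
Re = VD/ν = 3.174·0.430/4.29×10^-7 = 3.18×10^6 → turbulent
ε/D = 0.040/430 = 9.30×10^-5
Swamee-Jain: f = 0.01246
h_f = f(L/D)V²/(2g) = 0.01246·(727/0.430)·3.174²/(2·9.81) = 10.82 m
Δp = ρg·h_f = 723.0·9.81·10.82 = 76.76 kPa

Δp ≈ 76.8 kPa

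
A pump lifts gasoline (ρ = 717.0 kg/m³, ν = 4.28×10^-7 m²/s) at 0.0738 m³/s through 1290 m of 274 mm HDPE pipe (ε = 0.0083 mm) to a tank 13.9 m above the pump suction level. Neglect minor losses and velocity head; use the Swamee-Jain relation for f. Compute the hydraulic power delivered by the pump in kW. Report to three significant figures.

P_hyd ≈ 9.69 kW

V = 4Q/(πD²) = 1.252 m/s; Re = 8.01×10^5; ε/D = 3.03×10^-5; f = 0.01267
h_f = f(L/D)V²/2g = 4.761 m
Total head H = z + h_f = 13.9 + 4.761 = 18.66 m
P_hyd = ρgQH = 717.0·9.81·0.0738·18.66 = 9.687 kW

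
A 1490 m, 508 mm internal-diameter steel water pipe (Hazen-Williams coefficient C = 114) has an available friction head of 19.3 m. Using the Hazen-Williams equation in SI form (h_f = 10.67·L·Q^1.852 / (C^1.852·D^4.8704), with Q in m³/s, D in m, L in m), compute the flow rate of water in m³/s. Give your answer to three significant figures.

Q ≈ 0.512 m³/s

Rearranging: Q = [h_f·C^1.852·D^4.8704 / (10.67·L)]^(1/1.852)
Q = [19.3·114^1.852·0.508^4.8704 / (10.67·1490)]^0.540 = 0.5117 m³/s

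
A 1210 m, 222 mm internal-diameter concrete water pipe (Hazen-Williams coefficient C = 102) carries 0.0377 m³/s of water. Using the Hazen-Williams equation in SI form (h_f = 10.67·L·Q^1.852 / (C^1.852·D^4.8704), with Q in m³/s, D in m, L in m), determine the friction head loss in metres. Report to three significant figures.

h_f ≈ 8.67 m

h_f = 10.67·1210·0.0377^1.852 / (102^1.852·0.222^4.8704) = 8.668 m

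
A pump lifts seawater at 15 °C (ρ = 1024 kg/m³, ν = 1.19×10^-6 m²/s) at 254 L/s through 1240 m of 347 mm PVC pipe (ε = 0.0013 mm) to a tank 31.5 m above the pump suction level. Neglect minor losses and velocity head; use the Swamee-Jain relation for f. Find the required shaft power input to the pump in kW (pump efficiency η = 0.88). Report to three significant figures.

V = 4Q/(πD²) = 2.686 m/s; Re = 7.83×10^5; ε/D = 3.75×10^-6; f = 0.01218
h_f = f(L/D)V²/2g = 16.00 m
Total head H = z + h_f = 31.5 + 16.00 = 47.50 m
P_hyd = ρgQH = 1024·9.81·0.254·47.50 = 121.2 kW
P_shaft = P_hyd/η = 121.2/0.88 = 137.7 kW

P_shaft ≈ 138 kW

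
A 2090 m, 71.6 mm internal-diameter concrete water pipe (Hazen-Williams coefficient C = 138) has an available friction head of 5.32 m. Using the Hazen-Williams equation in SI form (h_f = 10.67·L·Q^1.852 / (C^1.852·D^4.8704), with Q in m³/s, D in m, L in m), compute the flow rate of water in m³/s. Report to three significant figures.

Q ≈ 0.00149 m³/s

Rearranging: Q = [h_f·C^1.852·D^4.8704 / (10.67·L)]^(1/1.852)
Q = [5.32·138^1.852·0.0716^4.8704 / (10.67·2090)]^0.540 = 0.001488 m³/s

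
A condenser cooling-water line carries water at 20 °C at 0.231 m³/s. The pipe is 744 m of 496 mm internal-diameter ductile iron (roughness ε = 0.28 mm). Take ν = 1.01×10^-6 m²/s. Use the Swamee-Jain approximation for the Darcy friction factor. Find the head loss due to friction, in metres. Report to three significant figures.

h_f ≈ 1.97 m

V = 4Q/(πD²) = 4·0.231/(π·0.496²) = 1.196 m/s
Re = VD/ν = 1.196·0.496/1.01×10^-6 = 5.87×10^5 → turbulent
ε/D = 0.28/496 = 5.65×10^-4
Swamee-Jain: f = 0.01804
h_f = f(L/D)V²/(2g) = 0.01804·(744/0.496)·1.196²/(2·9.81) = 1.971 m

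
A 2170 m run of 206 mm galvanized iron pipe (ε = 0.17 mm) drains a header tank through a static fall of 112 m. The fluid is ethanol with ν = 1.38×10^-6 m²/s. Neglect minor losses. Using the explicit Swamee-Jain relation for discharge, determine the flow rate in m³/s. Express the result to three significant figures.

Q ≈ 0.109 m³/s

Swamee-Jain (Type II): Q = -0.965·√(gD⁵h_f/L)·ln[ε/(3.7D) + √(3.17ν²L/(gD³h_f))]
√(gD⁵h_f/L) = √(9.81·0.206⁵·112/2170) = 0.01371
ε/(3.7D) = 2.23×10^-4; √(3.17ν²L/(gD³h_f)) = 3.69×10^-5
Q = -0.965·0.01371·ln(2.600×10^-4) = 0.1092 m³/s
Check: V = 3.28 m/s, Re = 4.89×10^5, f = 0.01957, h_f = 113 m ≈ 112 m ✓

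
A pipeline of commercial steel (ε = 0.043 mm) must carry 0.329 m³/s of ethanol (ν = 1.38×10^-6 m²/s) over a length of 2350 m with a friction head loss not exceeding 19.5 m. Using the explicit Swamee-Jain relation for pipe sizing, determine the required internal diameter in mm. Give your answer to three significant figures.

Swamee-Jain (Type III): D = 0.66·[ε^1.25·(LQ²/(gh_f))^4.75 + ν·Q^9.4·(L/(gh_f))^5.2]^0.04
LQ²/(gh_f) = 1.330; L/(gh_f) = 12.28
Term 1 = ε^1.25·(…)^4.75 = 1.35×10^-5; Term 2 = ν·Q^9.4·(…)^5.2 = 1.85×10^-5
D = 0.66·(1.35×10^-5 + 1.85×10^-5)^0.04 = 0.4362 m = 436 mm
Check: V = 2.20 m/s, Re = 6.96×10^5, f = 0.01394, h_f = 18.6 m ≈ 19.5 m ✓

D ≈ 436 mm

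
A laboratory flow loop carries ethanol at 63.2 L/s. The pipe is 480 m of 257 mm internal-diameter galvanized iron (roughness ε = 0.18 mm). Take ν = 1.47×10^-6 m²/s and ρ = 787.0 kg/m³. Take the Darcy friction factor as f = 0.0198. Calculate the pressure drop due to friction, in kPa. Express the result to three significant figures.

Δp ≈ 21.6 kPa

V = 4Q/(πD²) = 4·0.0632/(π·0.257²) = 1.218 m/s
h_f = f(L/D)V²/(2g) = 0.01980·(480/0.257)·1.218²/(2·9.81) = 2.798 m
Δp = ρg·h_f = 787.0·9.81·2.798 = 21.60 kPa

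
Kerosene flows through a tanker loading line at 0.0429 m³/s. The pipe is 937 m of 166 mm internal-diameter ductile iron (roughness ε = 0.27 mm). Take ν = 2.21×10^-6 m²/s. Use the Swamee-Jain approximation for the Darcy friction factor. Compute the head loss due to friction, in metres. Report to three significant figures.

V = 4Q/(πD²) = 4·0.0429/(π·0.166²) = 1.982 m/s
Re = VD/ν = 1.982·0.166/2.21×10^-6 = 1.49×10^5 → turbulent
ε/D = 0.27/166 = 0.00163
Swamee-Jain: f = 0.02371
h_f = f(L/D)V²/(2g) = 0.02371·(937/0.166)·1.982²/(2·9.81) = 26.81 m

h_f ≈ 26.8 m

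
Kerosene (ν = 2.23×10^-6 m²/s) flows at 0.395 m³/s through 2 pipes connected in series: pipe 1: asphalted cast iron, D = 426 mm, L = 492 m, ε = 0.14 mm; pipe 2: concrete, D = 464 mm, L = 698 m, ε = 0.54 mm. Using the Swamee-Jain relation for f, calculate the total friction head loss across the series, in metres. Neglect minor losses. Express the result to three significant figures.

H ≈ 16.3 m

Pipe 1: V = 2.771 m/s, Re = 5.29×10^5, ε/D = 3.29×10^-4, f = 0.01654, h_1 = f(L/D)V²/2g = 7.476 m
Pipe 2: V = 2.336 m/s, Re = 4.86×10^5, ε/D = 0.00116, f = 0.02106, h_2 = f(L/D)V²/2g = 8.809 m
Series → Q common, losses add: H = Σh = 16.29 m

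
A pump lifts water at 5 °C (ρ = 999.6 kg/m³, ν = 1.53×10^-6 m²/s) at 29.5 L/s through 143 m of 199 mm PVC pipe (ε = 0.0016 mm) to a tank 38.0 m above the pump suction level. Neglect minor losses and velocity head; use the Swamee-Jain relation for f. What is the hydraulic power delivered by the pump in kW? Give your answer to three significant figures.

V = 4Q/(πD²) = 0.9485 m/s; Re = 1.23×10^5; ε/D = 8.04×10^-6; f = 0.01716
h_f = f(L/D)V²/2g = 0.5654 m
Total head H = z + h_f = 38.0 + 0.5654 = 38.57 m
P_hyd = ρgQH = 999.6·9.81·0.0295·38.57 = 11.16 kW

P_hyd ≈ 11.2 kW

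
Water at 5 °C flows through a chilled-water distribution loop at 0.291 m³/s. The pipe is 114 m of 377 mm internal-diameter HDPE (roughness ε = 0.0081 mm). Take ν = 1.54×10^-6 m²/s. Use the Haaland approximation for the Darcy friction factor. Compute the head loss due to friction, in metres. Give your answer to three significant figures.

V = 4Q/(πD²) = 4·0.291/(π·0.377²) = 2.607 m/s
Re = VD/ν = 2.607·0.377/1.54×10^-6 = 6.38×10^5 → turbulent
ε/D = 0.0081/377 = 2.15×10^-5
Haaland: f = 0.01281
h_f = f(L/D)V²/(2g) = 0.01281·(114/0.377)·2.607²/(2·9.81) = 1.342 m

h_f ≈ 1.34 m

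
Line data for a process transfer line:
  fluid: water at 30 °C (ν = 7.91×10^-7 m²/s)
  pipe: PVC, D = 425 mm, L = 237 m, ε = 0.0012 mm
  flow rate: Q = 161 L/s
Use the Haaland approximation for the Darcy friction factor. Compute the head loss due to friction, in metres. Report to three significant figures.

h_f ≈ 0.463 m

V = 4Q/(πD²) = 4·0.161/(π·0.425²) = 1.135 m/s
Re = VD/ν = 1.135·0.425/7.91×10^-7 = 6.10×10^5 → turbulent
ε/D = 0.0012/425 = 2.82×10^-6
Haaland: f = 0.01265
h_f = f(L/D)V²/(2g) = 0.01265·(237/0.425)·1.135²/(2·9.81) = 0.4630 m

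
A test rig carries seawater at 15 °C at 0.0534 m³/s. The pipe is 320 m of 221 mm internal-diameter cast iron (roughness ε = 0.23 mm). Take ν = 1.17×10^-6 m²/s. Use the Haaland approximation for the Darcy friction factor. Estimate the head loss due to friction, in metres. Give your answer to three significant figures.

h_f ≈ 2.98 m

V = 4Q/(πD²) = 4·0.0534/(π·0.221²) = 1.392 m/s
Re = VD/ν = 1.392·0.221/1.17×10^-6 = 2.63×10^5 → turbulent
ε/D = 0.23/221 = 0.00104
Haaland: f = 0.02080
h_f = f(L/D)V²/(2g) = 0.02080·(320/0.221)·1.392²/(2·9.81) = 2.975 m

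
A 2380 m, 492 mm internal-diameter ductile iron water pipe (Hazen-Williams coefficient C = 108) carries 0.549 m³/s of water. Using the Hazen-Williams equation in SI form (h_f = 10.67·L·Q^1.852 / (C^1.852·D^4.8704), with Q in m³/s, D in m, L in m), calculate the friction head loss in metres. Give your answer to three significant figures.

h_f ≈ 45.4 m

h_f = 10.67·2380·0.549^1.852 / (108^1.852·0.492^4.8704) = 45.37 m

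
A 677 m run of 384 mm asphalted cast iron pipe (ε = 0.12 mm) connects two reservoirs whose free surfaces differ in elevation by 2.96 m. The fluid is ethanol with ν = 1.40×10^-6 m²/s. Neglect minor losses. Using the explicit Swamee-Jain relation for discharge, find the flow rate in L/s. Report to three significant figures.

Swamee-Jain (Type II): Q = -0.965·√(gD⁵h_f/L)·ln[ε/(3.7D) + √(3.17ν²L/(gD³h_f))]
√(gD⁵h_f/L) = √(9.81·0.384⁵·2.96/677) = 0.01892
ε/(3.7D) = 8.45×10^-5; √(3.17ν²L/(gD³h_f)) = 5.06×10^-5
Q = -0.965·0.01892·ln(1.350×10^-4) = 0.1627 m³/s
Check: V = 1.40 m/s, Re = 3.85×10^5, f = 0.01679, h_f = 2.98 m ≈ 2.96 m ✓

Q ≈ 163 L/s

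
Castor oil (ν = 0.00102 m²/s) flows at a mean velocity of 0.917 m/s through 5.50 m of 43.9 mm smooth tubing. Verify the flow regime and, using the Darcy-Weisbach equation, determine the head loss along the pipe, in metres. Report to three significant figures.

h_f ≈ 8.71 m

Re = VD/ν = 0.917·0.04390/0.00102 = 39.5 → laminar (Re < 2300)
f = 64/Re = 1.622
h_f = f(L/D)V²/(2g) = 1.622·(5.50/0.04390)·0.917²/(2·9.81) = 8.707 m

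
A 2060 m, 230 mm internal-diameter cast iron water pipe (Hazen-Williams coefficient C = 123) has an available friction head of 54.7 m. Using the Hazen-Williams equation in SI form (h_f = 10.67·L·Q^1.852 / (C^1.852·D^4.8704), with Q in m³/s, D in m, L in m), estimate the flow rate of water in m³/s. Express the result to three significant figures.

Q ≈ 0.101 m³/s

Rearranging: Q = [h_f·C^1.852·D^4.8704 / (10.67·L)]^(1/1.852)
Q = [54.7·123^1.852·0.230^4.8704 / (10.67·2060)]^0.540 = 0.1012 m³/s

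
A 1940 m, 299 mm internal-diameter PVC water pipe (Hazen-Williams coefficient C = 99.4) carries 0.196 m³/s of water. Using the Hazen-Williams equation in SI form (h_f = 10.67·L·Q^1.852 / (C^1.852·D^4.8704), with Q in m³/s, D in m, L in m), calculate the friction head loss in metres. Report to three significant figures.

h_f ≈ 72.4 m

h_f = 10.67·1940·0.196^1.852 / (99.4^1.852·0.299^4.8704) = 72.40 m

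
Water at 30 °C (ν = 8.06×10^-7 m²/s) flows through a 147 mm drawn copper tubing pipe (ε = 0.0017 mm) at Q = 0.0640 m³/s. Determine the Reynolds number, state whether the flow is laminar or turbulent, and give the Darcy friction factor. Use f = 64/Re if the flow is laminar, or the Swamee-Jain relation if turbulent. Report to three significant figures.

Re ≈ 6.88×10^5; turbulent; f ≈ 0.0126

V = 4Q/(πD²) = 3.771 m/s
Re = VD/ν = 3.771·0.147/8.06×10^-7 = 6.88×10^5
Re > 4000 → turbulent; ε/D = 1.16×10^-5
Swamee-Jain: f = 0.01260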